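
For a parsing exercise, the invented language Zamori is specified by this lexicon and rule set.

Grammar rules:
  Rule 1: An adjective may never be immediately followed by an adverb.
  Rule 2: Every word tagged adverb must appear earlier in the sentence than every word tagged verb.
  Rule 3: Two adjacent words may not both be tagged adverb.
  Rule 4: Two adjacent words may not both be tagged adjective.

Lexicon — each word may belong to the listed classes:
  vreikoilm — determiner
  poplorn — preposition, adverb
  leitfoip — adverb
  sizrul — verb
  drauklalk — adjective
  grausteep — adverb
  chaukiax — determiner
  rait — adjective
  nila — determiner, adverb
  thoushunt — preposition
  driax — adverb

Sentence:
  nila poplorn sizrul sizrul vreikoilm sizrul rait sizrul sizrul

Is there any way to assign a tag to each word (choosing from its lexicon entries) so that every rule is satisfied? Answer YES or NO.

Candidates per position — 1:nila {determiner,adverb}; 2:poplorn {preposition,adverb}; 3:sizrul {verb}; 4:sizrul {verb}; 5:vreikoilm {determiner}; 6:sizrul {verb}; 7:rait {adjective}; 8:sizrul {verb}; 9:sizrul {verb}.
One satisfying assignment: determiner adverb verb verb determiner verb adjective verb verb.
Verifying each rule — rule 1 ok; rule 2 ok; rule 3 ok; rule 4 ok.

YES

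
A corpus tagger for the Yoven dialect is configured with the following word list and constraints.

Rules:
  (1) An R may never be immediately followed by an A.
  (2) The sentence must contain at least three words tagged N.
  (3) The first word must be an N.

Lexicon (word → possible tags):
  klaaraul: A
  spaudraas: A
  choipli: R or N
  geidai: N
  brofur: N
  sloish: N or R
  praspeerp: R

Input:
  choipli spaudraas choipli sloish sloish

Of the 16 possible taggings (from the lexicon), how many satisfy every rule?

Candidates per position — 1:choipli {R,N}; 2:spaudraas {A}; 3:choipli {R,N}; 4:sloish {N,R}; 5:sloish {N,R}.
There are 16 candidate sequences in total.
The sequences that satisfy every rule: N A R N N; N A N N N; N A N N R; N A N R N.
Count = 4.

4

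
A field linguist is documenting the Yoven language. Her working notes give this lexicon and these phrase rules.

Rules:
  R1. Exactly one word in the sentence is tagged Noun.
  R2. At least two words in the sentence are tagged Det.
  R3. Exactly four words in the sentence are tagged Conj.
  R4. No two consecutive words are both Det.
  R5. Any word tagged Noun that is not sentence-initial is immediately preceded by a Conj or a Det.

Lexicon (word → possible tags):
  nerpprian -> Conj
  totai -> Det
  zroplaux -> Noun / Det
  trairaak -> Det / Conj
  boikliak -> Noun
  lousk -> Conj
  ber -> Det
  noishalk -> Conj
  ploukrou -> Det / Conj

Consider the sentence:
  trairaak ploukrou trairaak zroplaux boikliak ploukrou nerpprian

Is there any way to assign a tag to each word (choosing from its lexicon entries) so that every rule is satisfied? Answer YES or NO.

Candidates per position — 1:trairaak {Det,Conj}; 2:ploukrou {Det,Conj}; 3:trairaak {Det,Conj}; 4:zroplaux {Noun,Det}; 5:boikliak {Noun}; 6:ploukrou {Det,Conj}; 7:nerpprian {Conj}.
One satisfying assignment: Det Conj Conj Det Noun Conj Conj.
Rule-by-rule: rule 1 holds; rule 2 holds; rule 3 holds; rule 4 holds; rule 5 holds.

YES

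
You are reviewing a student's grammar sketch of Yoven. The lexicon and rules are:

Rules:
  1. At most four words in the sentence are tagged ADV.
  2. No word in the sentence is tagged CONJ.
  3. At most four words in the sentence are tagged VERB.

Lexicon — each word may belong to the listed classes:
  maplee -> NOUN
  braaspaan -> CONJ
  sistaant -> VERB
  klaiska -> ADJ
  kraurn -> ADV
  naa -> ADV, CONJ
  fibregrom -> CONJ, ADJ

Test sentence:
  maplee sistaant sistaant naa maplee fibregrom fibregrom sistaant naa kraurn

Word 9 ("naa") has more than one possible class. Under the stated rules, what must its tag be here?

Candidates per position — 1:maplee {NOUN}; 2:sistaant {VERB}; 3:sistaant {VERB}; 4:naa {ADV,CONJ}; 5:maplee {NOUN}; 6:fibregrom {CONJ,ADJ}; 7:fibregrom {CONJ,ADJ}; 8:sistaant {VERB}; 9:naa {ADV,CONJ}; 10:kraurn {ADV}.
At position 4, choosing CONJ makes rule 2 impossible to satisfy; hence ADV.
At position 6, choosing CONJ makes rule 2 impossible to satisfy; hence ADJ.
At position 7, choosing CONJ makes rule 2 impossible to satisfy; hence ADJ.
At position 9, choosing CONJ makes rule 2 impossible to satisfy; hence ADV.
So the tagging must be: NOUN VERB VERB ADV NOUN ADJ ADJ VERB ADV ADV.
Rule-by-rule: rule 1 holds; rule 2 holds; rule 3 holds.

ADV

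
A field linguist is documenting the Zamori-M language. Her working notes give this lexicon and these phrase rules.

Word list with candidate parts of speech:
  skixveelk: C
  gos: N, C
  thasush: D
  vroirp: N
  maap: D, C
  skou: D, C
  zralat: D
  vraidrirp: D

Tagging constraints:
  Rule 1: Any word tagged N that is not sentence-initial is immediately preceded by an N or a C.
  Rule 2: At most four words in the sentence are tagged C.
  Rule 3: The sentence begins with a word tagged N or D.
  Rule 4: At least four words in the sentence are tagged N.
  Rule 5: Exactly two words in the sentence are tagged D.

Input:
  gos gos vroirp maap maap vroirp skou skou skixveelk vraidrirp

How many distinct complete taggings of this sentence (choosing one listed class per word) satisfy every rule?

Candidates per position — 1:gos {N,C}; 2:gos {N,C}; 3:vroirp {N}; 4:maap {D,C}; 5:maap {D,C}; 6:vroirp {N}; 7:skou {D,C}; 8:skou {D,C}; 9:skixveelk {C}; 10:vraidrirp {D}.
There are 64 candidate sequences in total.
The sequences that satisfy every rule: N N N D C N C C C D; N N N C C N D C C D; N N N C C N C D C D.
Count = 3.

3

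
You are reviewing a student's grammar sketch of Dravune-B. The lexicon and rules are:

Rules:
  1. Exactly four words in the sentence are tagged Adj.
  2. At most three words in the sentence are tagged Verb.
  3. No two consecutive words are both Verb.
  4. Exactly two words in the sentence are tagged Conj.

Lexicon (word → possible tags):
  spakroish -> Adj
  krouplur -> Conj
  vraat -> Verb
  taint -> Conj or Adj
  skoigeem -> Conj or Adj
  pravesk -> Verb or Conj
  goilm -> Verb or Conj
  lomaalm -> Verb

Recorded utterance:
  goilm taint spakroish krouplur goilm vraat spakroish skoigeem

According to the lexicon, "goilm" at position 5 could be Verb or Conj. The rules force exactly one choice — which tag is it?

Conj

Candidates per position — 1:goilm {Verb,Conj}; 2:taint {Conj,Adj}; 3:spakroish {Adj}; 4:krouplur {Conj}; 5:goilm {Verb,Conj}; 6:vraat {Verb}; 7:spakroish {Adj}; 8:skoigeem {Conj,Adj}.
Position 2: tagging it Conj would leave rule 1 unsatisfiable, so it must be Adj.
Position 5: tagging it Verb would leave rule 3 unsatisfiable, so it must be Conj.
Position 8: tagging it Conj would leave rule 1 unsatisfiable, so it must be Adj.
Position 1: tagging it Conj would leave rule 4 unsatisfiable, so it must be Verb.
So the tagging must be: Verb Adj Adj Conj Conj Verb Adj Adj.
Rule-by-rule: rule 1 ok; rule 2 ok; rule 3 ok; rule 4 ok.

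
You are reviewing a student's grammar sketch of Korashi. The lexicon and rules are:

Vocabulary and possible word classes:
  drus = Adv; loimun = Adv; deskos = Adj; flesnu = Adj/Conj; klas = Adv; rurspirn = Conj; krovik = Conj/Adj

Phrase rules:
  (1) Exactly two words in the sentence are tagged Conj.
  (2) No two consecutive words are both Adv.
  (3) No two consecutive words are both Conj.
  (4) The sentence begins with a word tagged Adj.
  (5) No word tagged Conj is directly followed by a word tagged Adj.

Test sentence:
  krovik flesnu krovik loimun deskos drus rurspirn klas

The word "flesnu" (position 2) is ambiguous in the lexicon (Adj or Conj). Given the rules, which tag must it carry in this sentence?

Candidates per position — 1:krovik {Conj,Adj}; 2:flesnu {Adj,Conj}; 3:krovik {Conj,Adj}; 4:loimun {Adv}; 5:deskos {Adj}; 6:drus {Adv}; 7:rurspirn {Conj}; 8:klas {Adv}.
At position 1, choosing Conj makes rule 4 impossible to satisfy; hence Adj.
Position 2: the remaining choice is settled jointly with positions 3 — only Adj at position 2 is part of a tagging that satisfies every rule.
So the tagging must be: Adj Adj Conj Adv Adj Adv Conj Adv.
Rule-by-rule: rule 1 ok; rule 2 ok; rule 3 ok; rule 4 ok; rule 5 ok.

Adj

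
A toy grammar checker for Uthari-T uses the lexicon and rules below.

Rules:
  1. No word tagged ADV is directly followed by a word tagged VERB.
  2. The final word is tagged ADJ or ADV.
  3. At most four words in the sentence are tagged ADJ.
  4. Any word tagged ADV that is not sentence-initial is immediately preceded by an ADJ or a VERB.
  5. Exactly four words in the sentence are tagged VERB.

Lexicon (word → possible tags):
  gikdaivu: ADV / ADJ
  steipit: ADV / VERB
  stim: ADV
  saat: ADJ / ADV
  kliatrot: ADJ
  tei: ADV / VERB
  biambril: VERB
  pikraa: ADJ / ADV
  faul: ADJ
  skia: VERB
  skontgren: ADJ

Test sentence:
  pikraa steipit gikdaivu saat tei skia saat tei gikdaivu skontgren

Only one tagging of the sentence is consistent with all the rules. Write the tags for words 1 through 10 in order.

ADJ VERB ADV ADJ VERB VERB ADJ VERB ADV ADJ

Candidates per position — 1:pikraa {ADJ,ADV}; 2:steipit {ADV,VERB}; 3:gikdaivu {ADV,ADJ}; 4:saat {ADJ,ADV}; 5:tei {ADV,VERB}; 6:skia {VERB}; 7:saat {ADJ,ADV}; 8:tei {ADV,VERB}; 9:gikdaivu {ADV,ADJ}; 10:skontgren {ADJ}.
Position 2: ADV is ruled out by rule 5; that leaves VERB.
Position 4: ADV is ruled out by rule 1; that leaves ADJ.
Position 5: ADV is ruled out by rule 1; that leaves VERB.
Position 8: ADV is ruled out by rule 5; that leaves VERB.
Position 1: ADV is ruled out by rule 1; that leaves ADJ.
Position 7: ADV is ruled out by rule 1; that leaves ADJ.
Position 9: ADJ is ruled out by rule 3; that leaves ADV.
Position 3: ADJ is ruled out by rule 3; that leaves ADV.
The only consistent sequence is: ADJ VERB ADV ADJ VERB VERB ADJ VERB ADV ADJ.
Checking: rule 1 ok; rule 2 ok; rule 3 ok; rule 4 ok; rule 5 ok.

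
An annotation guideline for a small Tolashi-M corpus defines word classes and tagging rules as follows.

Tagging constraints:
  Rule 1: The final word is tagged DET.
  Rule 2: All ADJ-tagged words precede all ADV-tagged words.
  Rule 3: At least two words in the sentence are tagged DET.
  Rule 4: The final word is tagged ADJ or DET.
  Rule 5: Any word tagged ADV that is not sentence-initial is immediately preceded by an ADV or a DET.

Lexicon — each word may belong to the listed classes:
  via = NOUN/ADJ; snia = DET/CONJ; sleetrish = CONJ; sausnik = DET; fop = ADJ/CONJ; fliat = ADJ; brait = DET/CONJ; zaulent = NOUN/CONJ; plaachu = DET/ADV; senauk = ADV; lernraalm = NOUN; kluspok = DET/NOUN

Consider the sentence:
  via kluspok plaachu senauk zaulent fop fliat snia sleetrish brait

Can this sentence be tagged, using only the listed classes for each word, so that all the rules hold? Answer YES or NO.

Candidates per position — 1:via {NOUN,ADJ}; 2:kluspok {DET,NOUN}; 3:plaachu {DET,ADV}; 4:senauk {ADV}; 5:zaulent {NOUN,CONJ}; 6:fop {ADJ,CONJ}; 7:fliat {ADJ}; 8:snia {DET,CONJ}; 9:sleetrish {CONJ}; 10:brait {DET,CONJ}.
Rule 2 cannot be satisfied by any choice of tags from the lexicon.
So there is no consistent tagging.

NO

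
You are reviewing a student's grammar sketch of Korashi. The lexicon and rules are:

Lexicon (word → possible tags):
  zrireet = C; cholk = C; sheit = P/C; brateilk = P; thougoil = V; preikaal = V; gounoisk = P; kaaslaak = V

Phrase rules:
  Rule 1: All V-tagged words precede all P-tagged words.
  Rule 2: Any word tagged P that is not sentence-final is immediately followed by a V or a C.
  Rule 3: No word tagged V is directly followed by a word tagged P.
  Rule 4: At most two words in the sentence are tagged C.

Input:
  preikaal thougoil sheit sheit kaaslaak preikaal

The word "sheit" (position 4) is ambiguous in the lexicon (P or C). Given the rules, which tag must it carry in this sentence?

Candidates per position — 1:preikaal {V}; 2:thougoil {V}; 3:sheit {P,C}; 4:sheit {P,C}; 5:kaaslaak {V}; 6:preikaal {V}.
Word 3 cannot be P — rule 1 would then fail for every completion. It is C.
Word 4 cannot be P — rule 1 would then fail for every completion. It is C.
That leaves exactly one tagging: V V C C V V.
Verifying each rule — rule 1 holds; rule 2 holds; rule 3 holds; rule 4 holds.

C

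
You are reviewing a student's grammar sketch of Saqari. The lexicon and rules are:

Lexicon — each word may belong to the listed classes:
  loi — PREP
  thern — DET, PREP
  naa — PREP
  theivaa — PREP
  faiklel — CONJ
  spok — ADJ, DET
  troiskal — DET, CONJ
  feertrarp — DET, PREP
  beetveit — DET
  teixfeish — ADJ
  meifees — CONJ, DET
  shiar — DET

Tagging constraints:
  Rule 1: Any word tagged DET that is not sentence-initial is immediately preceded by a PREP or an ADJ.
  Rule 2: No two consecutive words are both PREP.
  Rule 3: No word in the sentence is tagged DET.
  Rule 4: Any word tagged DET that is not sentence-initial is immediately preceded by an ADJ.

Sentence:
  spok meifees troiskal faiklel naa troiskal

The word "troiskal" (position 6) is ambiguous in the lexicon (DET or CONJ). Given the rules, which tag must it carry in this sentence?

Candidates per position — 1:spok {ADJ,DET}; 2:meifees {CONJ,DET}; 3:troiskal {DET,CONJ}; 4:faiklel {CONJ}; 5:naa {PREP}; 6:troiskal {DET,CONJ}.
Word 1 cannot be DET — rule 3 would then fail for every completion. It is ADJ.
Word 2 cannot be DET — rule 3 would then fail for every completion. It is CONJ.
Word 3 cannot be DET — rule 1 would then fail for every completion. It is CONJ.
Word 6 cannot be DET — rule 3 would then fail for every completion. It is CONJ.
The only consistent sequence is: ADJ CONJ CONJ CONJ PREP CONJ.
Check: rule 1 satisfied; rule 2 satisfied; rule 3 satisfied; rule 4 satisfied.

CONJ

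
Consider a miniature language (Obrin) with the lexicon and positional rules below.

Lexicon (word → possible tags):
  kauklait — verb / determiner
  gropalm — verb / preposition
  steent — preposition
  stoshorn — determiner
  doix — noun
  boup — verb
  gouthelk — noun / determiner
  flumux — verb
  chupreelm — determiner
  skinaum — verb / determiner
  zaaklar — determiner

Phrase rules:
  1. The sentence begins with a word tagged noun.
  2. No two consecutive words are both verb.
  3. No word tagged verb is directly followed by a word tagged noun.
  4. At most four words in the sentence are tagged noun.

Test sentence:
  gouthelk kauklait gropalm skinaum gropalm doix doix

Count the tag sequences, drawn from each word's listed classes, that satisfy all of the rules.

Candidates per position — 1:gouthelk {noun,determiner}; 2:kauklait {verb,determiner}; 3:gropalm {verb,preposition}; 4:skinaum {verb,determiner}; 5:gropalm {verb,preposition}; 6:doix {noun}; 7:doix {noun}.
There are 32 candidate sequences in total.
The sequences that satisfy every rule: noun verb preposition verb preposition noun noun; noun verb preposition determiner preposition noun noun; noun determiner verb determiner preposition noun noun; noun determiner preposition verb preposition noun noun; noun determiner preposition determiner preposition noun noun.
Count = 5.

5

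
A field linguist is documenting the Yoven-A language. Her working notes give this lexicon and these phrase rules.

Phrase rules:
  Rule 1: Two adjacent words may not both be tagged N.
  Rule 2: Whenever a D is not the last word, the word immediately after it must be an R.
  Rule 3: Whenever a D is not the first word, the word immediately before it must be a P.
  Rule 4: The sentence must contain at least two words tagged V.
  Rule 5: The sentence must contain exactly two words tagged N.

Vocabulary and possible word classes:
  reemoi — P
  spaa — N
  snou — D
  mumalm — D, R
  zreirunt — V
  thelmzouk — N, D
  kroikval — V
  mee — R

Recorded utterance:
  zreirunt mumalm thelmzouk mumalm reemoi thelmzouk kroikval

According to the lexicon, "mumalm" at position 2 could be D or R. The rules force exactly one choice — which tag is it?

R

Candidates per position — 1:zreirunt {V}; 2:mumalm {D,R}; 3:thelmzouk {N,D}; 4:mumalm {D,R}; 5:reemoi {P}; 6:thelmzouk {N,D}; 7:kroikval {V}.
At position 2, choosing D makes rule 2 impossible to satisfy; hence R.
At position 3, choosing D makes rule 3 impossible to satisfy; hence N.
At position 4, choosing D makes rule 2 impossible to satisfy; hence R.
At position 6, choosing D makes rule 2 impossible to satisfy; hence N.
The only consistent sequence is: V R N R P N V.
Checking: rule 1 holds; rule 2 holds; rule 3 holds; rule 4 holds; rule 5 holds.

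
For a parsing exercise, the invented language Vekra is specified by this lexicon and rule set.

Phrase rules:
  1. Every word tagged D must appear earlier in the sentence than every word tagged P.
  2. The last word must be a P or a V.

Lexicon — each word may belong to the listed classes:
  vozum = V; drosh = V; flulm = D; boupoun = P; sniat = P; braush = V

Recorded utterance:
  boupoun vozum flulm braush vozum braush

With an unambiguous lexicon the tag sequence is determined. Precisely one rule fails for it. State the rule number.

Fixed tagging: P V D V V V.
Rule check: R1 ✗, R2 ✓.
Only rule 1 fails.

1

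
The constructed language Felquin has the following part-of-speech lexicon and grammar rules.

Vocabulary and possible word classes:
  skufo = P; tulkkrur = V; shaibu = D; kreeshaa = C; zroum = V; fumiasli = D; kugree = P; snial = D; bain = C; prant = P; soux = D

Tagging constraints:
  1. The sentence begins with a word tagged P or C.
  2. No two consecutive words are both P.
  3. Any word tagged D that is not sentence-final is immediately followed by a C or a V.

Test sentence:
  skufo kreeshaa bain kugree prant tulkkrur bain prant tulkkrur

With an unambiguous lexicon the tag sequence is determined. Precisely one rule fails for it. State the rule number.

2

Fixed tagging: P C C P P V C P V.
Applying the rules: R1 ok, R2 fails, R3 ok.
Only rule 2 fails.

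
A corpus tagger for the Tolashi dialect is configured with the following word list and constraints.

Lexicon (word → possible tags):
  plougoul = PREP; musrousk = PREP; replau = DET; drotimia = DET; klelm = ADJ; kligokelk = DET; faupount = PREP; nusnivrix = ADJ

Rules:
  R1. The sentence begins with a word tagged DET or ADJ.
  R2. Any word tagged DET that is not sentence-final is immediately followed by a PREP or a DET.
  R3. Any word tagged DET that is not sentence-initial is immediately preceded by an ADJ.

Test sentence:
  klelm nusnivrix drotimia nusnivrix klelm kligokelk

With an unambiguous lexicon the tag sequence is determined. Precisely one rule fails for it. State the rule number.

2

Fixed tagging: ADJ ADJ DET ADJ ADJ DET.
Rule check: R1 pass, R2 fail, R3 pass.
Only rule 2 fails.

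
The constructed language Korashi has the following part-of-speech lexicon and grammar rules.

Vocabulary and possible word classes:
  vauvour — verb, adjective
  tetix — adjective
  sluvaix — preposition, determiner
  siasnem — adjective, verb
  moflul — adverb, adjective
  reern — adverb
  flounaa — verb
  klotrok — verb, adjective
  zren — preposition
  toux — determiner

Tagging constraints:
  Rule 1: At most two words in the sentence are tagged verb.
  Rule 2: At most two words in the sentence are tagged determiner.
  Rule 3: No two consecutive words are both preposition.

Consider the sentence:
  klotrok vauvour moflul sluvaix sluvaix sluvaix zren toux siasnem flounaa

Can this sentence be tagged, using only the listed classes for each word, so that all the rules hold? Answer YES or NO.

Candidates per position — 1:klotrok {verb,adjective}; 2:vauvour {verb,adjective}; 3:moflul {adverb,adjective}; 4:sluvaix {preposition,determiner}; 5:sluvaix {preposition,determiner}; 6:sluvaix {preposition,determiner}; 7:zren {preposition}; 8:toux {determiner}; 9:siasnem {adjective,verb}; 10:flounaa {verb}.
Every candidate sequence violates at least one rule; no consistent tagging exists.

NO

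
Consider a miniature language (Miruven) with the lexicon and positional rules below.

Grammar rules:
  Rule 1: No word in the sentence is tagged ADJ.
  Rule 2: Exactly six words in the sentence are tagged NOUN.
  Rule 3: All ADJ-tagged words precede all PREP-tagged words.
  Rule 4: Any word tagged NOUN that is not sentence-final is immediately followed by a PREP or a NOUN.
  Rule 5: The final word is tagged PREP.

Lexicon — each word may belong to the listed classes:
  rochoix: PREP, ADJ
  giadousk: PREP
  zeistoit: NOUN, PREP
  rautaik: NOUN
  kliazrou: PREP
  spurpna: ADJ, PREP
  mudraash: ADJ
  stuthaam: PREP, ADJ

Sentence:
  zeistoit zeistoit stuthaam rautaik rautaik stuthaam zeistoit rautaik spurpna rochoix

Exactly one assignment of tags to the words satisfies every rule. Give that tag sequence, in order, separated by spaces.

NOUN NOUN PREP NOUN NOUN PREP NOUN NOUN PREP PREP

Candidates per position — 1:zeistoit {NOUN,PREP}; 2:zeistoit {NOUN,PREP}; 3:stuthaam {PREP,ADJ}; 4:rautaik {NOUN}; 5:rautaik {NOUN}; 6:stuthaam {PREP,ADJ}; 7:zeistoit {NOUN,PREP}; 8:rautaik {NOUN}; 9:spurpna {ADJ,PREP}; 10:rochoix {PREP,ADJ}.
At position 1, choosing PREP makes rule 2 impossible to satisfy; hence NOUN.
At position 2, choosing PREP makes rule 2 impossible to satisfy; hence NOUN.
At position 3, choosing ADJ makes rule 1 impossible to satisfy; hence PREP.
At position 6, choosing ADJ makes rule 1 impossible to satisfy; hence PREP.
At position 7, choosing PREP makes rule 2 impossible to satisfy; hence NOUN.
At position 9, choosing ADJ makes rule 1 impossible to satisfy; hence PREP.
At position 10, choosing ADJ makes rule 1 impossible to satisfy; hence PREP.
So the tagging must be: NOUN NOUN PREP NOUN NOUN PREP NOUN NOUN PREP PREP.
Verifying each rule — rule 1 ✓; rule 2 ✓; rule 3 ✓; rule 4 ✓; rule 5 ✓.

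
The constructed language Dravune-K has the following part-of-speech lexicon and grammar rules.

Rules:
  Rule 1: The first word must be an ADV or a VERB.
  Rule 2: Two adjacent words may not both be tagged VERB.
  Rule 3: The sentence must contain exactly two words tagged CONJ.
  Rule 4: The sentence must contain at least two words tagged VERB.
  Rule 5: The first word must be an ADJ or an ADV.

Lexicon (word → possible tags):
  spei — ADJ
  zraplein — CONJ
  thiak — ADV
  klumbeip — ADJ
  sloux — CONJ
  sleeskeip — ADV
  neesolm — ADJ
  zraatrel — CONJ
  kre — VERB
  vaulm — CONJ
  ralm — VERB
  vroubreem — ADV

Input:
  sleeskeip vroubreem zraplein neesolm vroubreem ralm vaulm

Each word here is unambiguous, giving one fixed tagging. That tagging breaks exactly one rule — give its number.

4

Fixed tagging: ADV ADV CONJ ADJ ADV VERB CONJ.
Rule check: R1 holds, R2 holds, R3 holds, R4 violated, R5 holds.
Only rule 4 fails.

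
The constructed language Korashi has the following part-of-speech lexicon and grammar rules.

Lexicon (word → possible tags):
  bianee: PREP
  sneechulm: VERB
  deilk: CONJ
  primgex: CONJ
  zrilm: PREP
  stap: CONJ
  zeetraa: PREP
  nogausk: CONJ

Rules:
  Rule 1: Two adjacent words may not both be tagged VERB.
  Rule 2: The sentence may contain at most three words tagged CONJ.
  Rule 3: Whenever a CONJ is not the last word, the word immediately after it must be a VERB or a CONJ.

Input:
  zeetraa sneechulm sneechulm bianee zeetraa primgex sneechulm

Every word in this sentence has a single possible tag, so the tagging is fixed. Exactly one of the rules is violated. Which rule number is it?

Fixed tagging: PREP VERB VERB PREP PREP CONJ VERB.
Rule check: R1 violated, R2 holds, R3 holds.
Only rule 1 fails.

1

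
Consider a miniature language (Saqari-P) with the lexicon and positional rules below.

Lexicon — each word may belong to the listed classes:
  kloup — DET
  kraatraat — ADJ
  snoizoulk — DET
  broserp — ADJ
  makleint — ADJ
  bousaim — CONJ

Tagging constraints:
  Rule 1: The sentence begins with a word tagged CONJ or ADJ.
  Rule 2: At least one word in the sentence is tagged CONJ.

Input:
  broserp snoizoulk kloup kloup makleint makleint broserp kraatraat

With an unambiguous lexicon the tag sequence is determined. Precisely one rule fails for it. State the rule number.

2

Fixed tagging: ADJ DET DET DET ADJ ADJ ADJ ADJ.
Applying the rules: R1 pass, R2 fail.
Only rule 2 fails.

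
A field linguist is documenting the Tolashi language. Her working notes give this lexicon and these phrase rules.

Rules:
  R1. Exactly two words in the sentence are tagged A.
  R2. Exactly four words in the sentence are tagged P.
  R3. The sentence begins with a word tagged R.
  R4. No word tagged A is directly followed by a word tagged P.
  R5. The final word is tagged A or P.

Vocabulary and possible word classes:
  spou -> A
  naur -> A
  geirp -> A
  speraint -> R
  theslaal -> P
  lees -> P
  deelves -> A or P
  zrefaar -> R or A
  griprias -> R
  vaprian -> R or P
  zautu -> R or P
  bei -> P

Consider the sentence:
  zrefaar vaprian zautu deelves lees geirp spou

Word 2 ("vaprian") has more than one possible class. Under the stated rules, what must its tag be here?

Candidates per position — 1:zrefaar {R,A}; 2:vaprian {R,P}; 3:zautu {R,P}; 4:deelves {A,P}; 5:lees {P}; 6:geirp {A}; 7:spou {A}.
At position 1, choosing A makes rule 1 impossible to satisfy; hence R.
At position 2, choosing R makes rule 2 impossible to satisfy; hence P.
At position 3, choosing R makes rule 2 impossible to satisfy; hence P.
At position 4, choosing A makes rule 1 impossible to satisfy; hence P.
That leaves exactly one tagging: R P P P P A A.
Verifying each rule — rule 1 ✓; rule 2 ✓; rule 3 ✓; rule 4 ✓; rule 5 ✓.

P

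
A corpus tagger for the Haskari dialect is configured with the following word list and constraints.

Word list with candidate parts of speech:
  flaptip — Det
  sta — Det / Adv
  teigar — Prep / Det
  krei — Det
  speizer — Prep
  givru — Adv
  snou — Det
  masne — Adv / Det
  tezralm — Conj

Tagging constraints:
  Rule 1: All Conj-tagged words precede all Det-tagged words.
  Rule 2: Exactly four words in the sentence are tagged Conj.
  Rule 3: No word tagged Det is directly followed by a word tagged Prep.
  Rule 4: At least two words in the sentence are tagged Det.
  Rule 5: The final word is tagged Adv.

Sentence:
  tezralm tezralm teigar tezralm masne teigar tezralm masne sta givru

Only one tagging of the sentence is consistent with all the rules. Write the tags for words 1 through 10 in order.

Conj Conj Prep Conj Adv Prep Conj Det Det Adv

Candidates per position — 1:tezralm {Conj}; 2:tezralm {Conj}; 3:teigar {Prep,Det}; 4:tezralm {Conj}; 5:masne {Adv,Det}; 6:teigar {Prep,Det}; 7:tezralm {Conj}; 8:masne {Adv,Det}; 9:sta {Det,Adv}; 10:givru {Adv}.
Position 3: Det is ruled out by rule 1; that leaves Prep.
Position 5: Det is ruled out by rule 1; that leaves Adv.
Position 6: Det is ruled out by rule 1; that leaves Prep.
Position 8: Adv is ruled out by rule 4; that leaves Det.
Position 9: Adv is ruled out by rule 4; that leaves Det.
So the tagging must be: Conj Conj Prep Conj Adv Prep Conj Det Det Adv.
Checking: rule 1 ok; rule 2 ok; rule 3 ok; rule 4 ok; rule 5 ok.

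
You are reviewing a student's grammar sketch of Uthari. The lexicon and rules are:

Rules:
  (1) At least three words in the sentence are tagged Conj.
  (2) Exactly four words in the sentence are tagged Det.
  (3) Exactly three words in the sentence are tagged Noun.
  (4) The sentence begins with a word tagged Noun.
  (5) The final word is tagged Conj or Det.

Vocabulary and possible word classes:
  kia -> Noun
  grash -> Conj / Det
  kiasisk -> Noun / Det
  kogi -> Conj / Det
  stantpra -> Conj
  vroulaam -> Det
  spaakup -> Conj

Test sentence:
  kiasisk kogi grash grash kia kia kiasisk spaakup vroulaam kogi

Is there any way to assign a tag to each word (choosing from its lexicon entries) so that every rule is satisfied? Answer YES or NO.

Candidates per position — 1:kiasisk {Noun,Det}; 2:kogi {Conj,Det}; 3:grash {Conj,Det}; 4:grash {Conj,Det}; 5:kia {Noun}; 6:kia {Noun}; 7:kiasisk {Noun,Det}; 8:spaakup {Conj}; 9:vroulaam {Det}; 10:kogi {Conj,Det}.
One satisfying assignment: Noun Det Conj Det Noun Noun Det Conj Det Conj.
Checking: rule 1 satisfied; rule 2 satisfied; rule 3 satisfied; rule 4 satisfied; rule 5 satisfied.

YES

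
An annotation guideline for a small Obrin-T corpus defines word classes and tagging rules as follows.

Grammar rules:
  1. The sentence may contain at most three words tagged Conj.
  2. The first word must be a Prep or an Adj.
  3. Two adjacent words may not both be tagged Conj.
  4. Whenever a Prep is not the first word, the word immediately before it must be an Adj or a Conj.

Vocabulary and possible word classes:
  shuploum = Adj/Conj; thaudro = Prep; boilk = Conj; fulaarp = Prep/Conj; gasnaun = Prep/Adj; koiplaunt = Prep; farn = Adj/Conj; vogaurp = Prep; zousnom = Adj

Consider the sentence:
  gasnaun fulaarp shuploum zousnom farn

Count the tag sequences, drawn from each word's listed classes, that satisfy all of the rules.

Candidates per position — 1:gasnaun {Prep,Adj}; 2:fulaarp {Prep,Conj}; 3:shuploum {Adj,Conj}; 4:zousnom {Adj}; 5:farn {Adj,Conj}.
There are 16 candidate sequences in total.
Checking each against the rules leaves 8 sequences.
Count = 8.

8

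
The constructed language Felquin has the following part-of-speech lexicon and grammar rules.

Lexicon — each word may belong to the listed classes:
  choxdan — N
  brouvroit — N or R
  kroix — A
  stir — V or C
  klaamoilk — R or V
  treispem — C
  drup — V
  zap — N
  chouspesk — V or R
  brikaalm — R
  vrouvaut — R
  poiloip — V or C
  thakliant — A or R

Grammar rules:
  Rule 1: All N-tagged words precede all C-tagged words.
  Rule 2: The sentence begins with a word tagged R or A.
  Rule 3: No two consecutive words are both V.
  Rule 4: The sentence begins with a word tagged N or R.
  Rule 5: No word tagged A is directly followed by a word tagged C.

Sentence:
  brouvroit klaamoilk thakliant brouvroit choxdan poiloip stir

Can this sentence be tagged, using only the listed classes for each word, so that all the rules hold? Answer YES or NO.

YES

Candidates per position — 1:brouvroit {N,R}; 2:klaamoilk {R,V}; 3:thakliant {A,R}; 4:brouvroit {N,R}; 5:choxdan {N}; 6:poiloip {V,C}; 7:stir {V,C}.
One satisfying assignment: R V A R N V C.
Checking: rule 1 satisfied; rule 2 satisfied; rule 3 satisfied; rule 4 satisfied; rule 5 satisfied.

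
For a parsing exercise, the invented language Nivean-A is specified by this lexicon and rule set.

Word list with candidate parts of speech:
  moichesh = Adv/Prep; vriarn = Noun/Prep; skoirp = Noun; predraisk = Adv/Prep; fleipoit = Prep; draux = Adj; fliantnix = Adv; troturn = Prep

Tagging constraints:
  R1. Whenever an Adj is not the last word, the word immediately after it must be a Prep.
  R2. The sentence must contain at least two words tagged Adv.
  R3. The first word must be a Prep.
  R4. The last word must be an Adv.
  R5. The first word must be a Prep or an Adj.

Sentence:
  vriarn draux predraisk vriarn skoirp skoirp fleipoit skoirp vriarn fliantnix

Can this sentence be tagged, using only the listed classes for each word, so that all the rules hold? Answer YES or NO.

NO

Candidates per position — 1:vriarn {Noun,Prep}; 2:draux {Adj}; 3:predraisk {Adv,Prep}; 4:vriarn {Noun,Prep}; 5:skoirp {Noun}; 6:skoirp {Noun}; 7:fleipoit {Prep}; 8:skoirp {Noun}; 9:vriarn {Noun,Prep}; 10:fliantnix {Adv}.
Every candidate sequence violates at least one rule; no consistent tagging exists.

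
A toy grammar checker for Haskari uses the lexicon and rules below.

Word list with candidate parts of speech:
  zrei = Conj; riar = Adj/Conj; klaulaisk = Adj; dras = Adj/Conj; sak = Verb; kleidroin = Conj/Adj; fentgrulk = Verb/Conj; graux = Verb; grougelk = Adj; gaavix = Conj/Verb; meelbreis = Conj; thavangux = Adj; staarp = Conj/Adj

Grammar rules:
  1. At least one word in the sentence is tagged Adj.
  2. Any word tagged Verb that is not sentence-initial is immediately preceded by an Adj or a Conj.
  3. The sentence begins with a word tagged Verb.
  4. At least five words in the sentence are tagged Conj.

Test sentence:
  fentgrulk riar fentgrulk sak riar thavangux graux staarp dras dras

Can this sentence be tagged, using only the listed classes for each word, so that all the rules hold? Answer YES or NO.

YES

Candidates per position — 1:fentgrulk {Verb,Conj}; 2:riar {Adj,Conj}; 3:fentgrulk {Verb,Conj}; 4:sak {Verb}; 5:riar {Adj,Conj}; 6:thavangux {Adj}; 7:graux {Verb}; 8:staarp {Conj,Adj}; 9:dras {Adj,Conj}; 10:dras {Adj,Conj}.
One satisfying assignment: Verb Conj Conj Verb Conj Adj Verb Adj Conj Conj.
Rule-by-rule: rule 1 ✓; rule 2 ✓; rule 3 ✓; rule 4 ✓.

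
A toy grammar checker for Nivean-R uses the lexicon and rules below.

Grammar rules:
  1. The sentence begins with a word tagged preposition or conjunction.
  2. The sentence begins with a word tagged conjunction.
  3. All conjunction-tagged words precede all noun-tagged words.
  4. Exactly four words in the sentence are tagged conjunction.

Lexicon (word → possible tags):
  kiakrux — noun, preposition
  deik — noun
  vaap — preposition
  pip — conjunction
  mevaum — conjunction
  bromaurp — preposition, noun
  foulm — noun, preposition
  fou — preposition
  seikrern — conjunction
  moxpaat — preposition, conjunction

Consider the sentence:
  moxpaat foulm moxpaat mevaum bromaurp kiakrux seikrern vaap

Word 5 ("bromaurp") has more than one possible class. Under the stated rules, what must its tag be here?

preposition

Candidates per position — 1:moxpaat {preposition,conjunction}; 2:foulm {noun,preposition}; 3:moxpaat {preposition,conjunction}; 4:mevaum {conjunction}; 5:bromaurp {preposition,noun}; 6:kiakrux {noun,preposition}; 7:seikrern {conjunction}; 8:vaap {preposition}.
At position 1, choosing preposition makes rule 2 impossible to satisfy; hence conjunction.
At position 2, choosing noun makes rule 3 impossible to satisfy; hence preposition.
At position 3, choosing preposition makes rule 4 impossible to satisfy; hence conjunction.
At position 5, choosing noun makes rule 3 impossible to satisfy; hence preposition.
At position 6, choosing noun makes rule 3 impossible to satisfy; hence preposition.
The unique satisfying tagging is: conjunction preposition conjunction conjunction preposition preposition conjunction preposition.
Rule-by-rule: rule 1 ok; rule 2 ok; rule 3 ok; rule 4 ok.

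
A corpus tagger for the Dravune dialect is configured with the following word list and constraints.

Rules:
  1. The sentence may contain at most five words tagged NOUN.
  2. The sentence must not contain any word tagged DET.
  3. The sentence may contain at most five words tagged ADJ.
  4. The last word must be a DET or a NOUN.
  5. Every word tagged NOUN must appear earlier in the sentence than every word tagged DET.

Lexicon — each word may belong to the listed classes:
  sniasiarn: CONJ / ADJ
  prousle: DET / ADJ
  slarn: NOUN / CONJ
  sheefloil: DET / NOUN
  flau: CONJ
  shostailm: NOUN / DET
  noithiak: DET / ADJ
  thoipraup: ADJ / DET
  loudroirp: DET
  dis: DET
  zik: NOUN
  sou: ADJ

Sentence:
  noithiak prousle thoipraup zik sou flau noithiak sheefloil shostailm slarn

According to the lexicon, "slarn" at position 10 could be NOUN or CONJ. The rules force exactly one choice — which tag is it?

NOUN

Candidates per position — 1:noithiak {DET,ADJ}; 2:prousle {DET,ADJ}; 3:thoipraup {ADJ,DET}; 4:zik {NOUN}; 5:sou {ADJ}; 6:flau {CONJ}; 7:noithiak {DET,ADJ}; 8:sheefloil {DET,NOUN}; 9:shostailm {NOUN,DET}; 10:slarn {NOUN,CONJ}.
At position 1, choosing DET makes rule 2 impossible to satisfy; hence ADJ.
At position 2, choosing DET makes rule 2 impossible to satisfy; hence ADJ.
At position 3, choosing DET makes rule 2 impossible to satisfy; hence ADJ.
At position 7, choosing DET makes rule 2 impossible to satisfy; hence ADJ.
At position 8, choosing DET makes rule 2 impossible to satisfy; hence NOUN.
At position 9, choosing DET makes rule 2 impossible to satisfy; hence NOUN.
At position 10, choosing CONJ makes rule 4 impossible to satisfy; hence NOUN.
The unique satisfying tagging is: ADJ ADJ ADJ NOUN ADJ CONJ ADJ NOUN NOUN NOUN.
Verifying each rule — rule 1 holds; rule 2 holds; rule 3 holds; rule 4 holds; rule 5 holds.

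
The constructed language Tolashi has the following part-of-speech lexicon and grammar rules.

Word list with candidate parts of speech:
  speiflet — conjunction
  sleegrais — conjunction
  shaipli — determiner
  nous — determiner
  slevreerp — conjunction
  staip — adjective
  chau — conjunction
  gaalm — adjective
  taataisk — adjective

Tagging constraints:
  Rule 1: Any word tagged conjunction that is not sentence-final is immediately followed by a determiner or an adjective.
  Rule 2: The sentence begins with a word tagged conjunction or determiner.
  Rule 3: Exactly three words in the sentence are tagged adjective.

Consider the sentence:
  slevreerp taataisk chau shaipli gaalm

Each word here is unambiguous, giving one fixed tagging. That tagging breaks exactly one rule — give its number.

3

Fixed tagging: conjunction adjective conjunction determiner adjective.
Checking each rule: R1 holds, R2 holds, R3 violated.
Only rule 3 fails.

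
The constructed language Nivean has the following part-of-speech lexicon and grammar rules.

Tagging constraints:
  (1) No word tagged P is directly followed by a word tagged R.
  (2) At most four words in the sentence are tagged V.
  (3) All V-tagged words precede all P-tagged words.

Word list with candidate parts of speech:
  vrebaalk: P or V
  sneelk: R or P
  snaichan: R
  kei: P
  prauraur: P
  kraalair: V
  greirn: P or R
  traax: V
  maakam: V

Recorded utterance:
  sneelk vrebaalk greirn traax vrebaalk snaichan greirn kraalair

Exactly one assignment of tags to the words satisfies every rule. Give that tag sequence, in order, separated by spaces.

R V R V V R R V

Candidates per position — 1:sneelk {R,P}; 2:vrebaalk {P,V}; 3:greirn {P,R}; 4:traax {V}; 5:vrebaalk {P,V}; 6:snaichan {R}; 7:greirn {P,R}; 8:kraalair {V}.
Word 1 cannot be P — rule 3 would then fail for every completion. It is R.
Word 2 cannot be P — rule 3 would then fail for every completion. It is V.
Word 3 cannot be P — rule 3 would then fail for every completion. It is R.
Word 5 cannot be P — rule 1 would then fail for every completion. It is V.
Word 7 cannot be P — rule 3 would then fail for every completion. It is R.
So the tagging must be: R V R V V R R V.
Verifying each rule — rule 1 ✓; rule 2 ✓; rule 3 ✓.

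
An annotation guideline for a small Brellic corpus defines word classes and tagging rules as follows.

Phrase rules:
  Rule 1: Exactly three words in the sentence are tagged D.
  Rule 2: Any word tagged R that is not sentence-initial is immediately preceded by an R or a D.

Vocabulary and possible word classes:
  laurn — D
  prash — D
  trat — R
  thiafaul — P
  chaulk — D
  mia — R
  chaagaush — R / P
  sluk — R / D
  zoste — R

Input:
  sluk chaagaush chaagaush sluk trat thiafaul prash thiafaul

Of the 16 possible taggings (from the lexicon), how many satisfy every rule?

Candidates per position — 1:sluk {R,D}; 2:chaagaush {R,P}; 3:chaagaush {R,P}; 4:sluk {R,D}; 5:trat {R}; 6:thiafaul {P}; 7:prash {D}; 8:thiafaul {P}.
There are 16 candidate sequences in total.
The sequences that satisfy every rule: D R R D R P D P; D R P D R P D P; D P P D R P D P.
Count = 3.

3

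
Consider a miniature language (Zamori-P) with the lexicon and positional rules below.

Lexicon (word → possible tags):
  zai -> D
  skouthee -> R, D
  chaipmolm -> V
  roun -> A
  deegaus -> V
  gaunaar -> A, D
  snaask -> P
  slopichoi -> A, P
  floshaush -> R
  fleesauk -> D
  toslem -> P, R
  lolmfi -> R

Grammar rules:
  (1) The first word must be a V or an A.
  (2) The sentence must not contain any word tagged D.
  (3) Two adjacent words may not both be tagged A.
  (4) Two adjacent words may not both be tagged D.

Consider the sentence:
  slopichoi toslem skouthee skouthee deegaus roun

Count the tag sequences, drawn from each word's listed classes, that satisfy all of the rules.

2

Candidates per position — 1:slopichoi {A,P}; 2:toslem {P,R}; 3:skouthee {R,D}; 4:skouthee {R,D}; 5:deegaus {V}; 6:roun {A}.
There are 16 candidate sequences in total.
The sequences that satisfy every rule: A P R R V A; A R R R V A.
Count = 2.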